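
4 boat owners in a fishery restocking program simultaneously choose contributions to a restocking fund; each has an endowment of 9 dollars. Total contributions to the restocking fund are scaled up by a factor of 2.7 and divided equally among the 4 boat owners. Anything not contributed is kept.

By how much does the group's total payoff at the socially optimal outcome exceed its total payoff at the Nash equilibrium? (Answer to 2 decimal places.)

61.20 dollars

Each contributed unit returns 2.7/4 = 0.6750 to its contributor — below 1 — so contributing 0 is dominant for every player. At the Nash equilibrium everyone keeps their 9, and the group total is 4 × 9 = 36.
Each contributed unit returns 2.700 to the group as a whole (0.6750 to each of 4 players), which exceeds 1, so the social optimum is full contribution: group total = 2.700 × 36 = 97.20.
Efficiency loss = 97.20 − 36 = 61.20.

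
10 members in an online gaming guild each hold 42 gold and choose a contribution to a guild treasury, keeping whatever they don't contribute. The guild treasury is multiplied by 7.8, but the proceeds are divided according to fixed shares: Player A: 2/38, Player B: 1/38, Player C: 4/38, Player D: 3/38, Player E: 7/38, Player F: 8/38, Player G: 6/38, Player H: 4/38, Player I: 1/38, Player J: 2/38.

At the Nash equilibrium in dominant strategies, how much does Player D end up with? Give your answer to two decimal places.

Player j's private return per contributed unit is 7.8 × (j's share). Contributing is weakly dominant for j when that share is at least 1/7.8 = 0.1282, and contributing 0 is dominant otherwise.
Player E, Player F and Player G are above the threshold, contributing 42 each; the remaining 7 contribute 0. Total contributed: 126.
Player D keeps 42 and receives 7.8 × 126 × 3/38 = 77.59 from the guild treasury, for a payoff of 119.59.

119.59 gold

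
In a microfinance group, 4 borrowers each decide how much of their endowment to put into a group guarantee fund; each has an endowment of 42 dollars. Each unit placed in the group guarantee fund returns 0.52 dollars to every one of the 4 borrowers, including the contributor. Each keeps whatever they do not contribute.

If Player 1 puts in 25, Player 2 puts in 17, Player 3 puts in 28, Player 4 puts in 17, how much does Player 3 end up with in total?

59.24 dollars

Total contributed: 25 + 17 + 28 + 17 = 87.
Each receives 0.52 × 87 = 45.24 from the group guarantee fund.
Player 3 keeps 42 − 28 = 14, so Player 3's payoff is 14 + 45.24 = 59.24.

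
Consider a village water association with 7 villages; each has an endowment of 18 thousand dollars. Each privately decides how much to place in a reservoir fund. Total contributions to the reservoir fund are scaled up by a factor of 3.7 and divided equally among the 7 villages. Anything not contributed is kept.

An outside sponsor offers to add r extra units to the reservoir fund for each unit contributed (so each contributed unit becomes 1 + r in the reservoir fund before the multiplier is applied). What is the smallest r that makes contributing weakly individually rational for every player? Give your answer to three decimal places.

0.892

With matching at rate r, one contributed unit becomes (1 + r) in the reservoir fund and returns 3.7 × (1 + r) / 7 to the contributor.
Setting this equal to 1: 1 + r = 7/3.7 = 1.8919.
So the minimum matching rate is r = 1.8919 − 1 = 0.892.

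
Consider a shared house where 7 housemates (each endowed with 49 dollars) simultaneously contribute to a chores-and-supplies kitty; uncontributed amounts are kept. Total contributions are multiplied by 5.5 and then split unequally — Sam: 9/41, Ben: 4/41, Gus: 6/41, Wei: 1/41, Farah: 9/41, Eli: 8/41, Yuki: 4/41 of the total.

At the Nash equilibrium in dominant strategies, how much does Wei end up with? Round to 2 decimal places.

68.72 dollars

A player with share s gets back 5.5·s per unit contributed, so full contribution is dominant for anyone with s > 1/5.5 = 0.1818 and zero contribution is dominant for anyone below.
The shares above 0.1818 belong to Sam, Farah and Eli, contributing 49 each; the remaining 4 contribute 0. Total contributed: 147.
Wei keeps 49 and receives 5.5 × 147 × 1/41 = 19.72 from the chores-and-supplies kitty, for a payoff of 68.72.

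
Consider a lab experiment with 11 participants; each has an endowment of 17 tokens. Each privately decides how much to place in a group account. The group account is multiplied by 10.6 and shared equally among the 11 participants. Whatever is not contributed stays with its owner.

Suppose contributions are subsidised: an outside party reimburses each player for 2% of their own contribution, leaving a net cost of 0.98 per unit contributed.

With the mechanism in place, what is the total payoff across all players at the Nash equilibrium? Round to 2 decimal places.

With the mechanism, a contributed unit returns (10.6/11) / 0.98 = 0.9833 per unit of net cost — still below 1 — so contributing 0 remains dominant for every player.
Everyone keeps their endowment and the group total is 11 × 17 = 187.

187.00 tokens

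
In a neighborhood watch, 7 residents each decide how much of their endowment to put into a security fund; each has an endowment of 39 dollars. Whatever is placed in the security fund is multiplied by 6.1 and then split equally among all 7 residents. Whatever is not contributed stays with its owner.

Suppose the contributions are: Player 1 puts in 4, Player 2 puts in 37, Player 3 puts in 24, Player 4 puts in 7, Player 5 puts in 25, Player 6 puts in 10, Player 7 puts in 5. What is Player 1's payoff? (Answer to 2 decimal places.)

Total contributed: 4 + 37 + 24 + 7 + 25 + 10 + 5 = 112.
Each receives 6.1 × 112 / 7 = 97.60 from the security fund.
Player 1 keeps 39 − 4 = 35, so Player 1's payoff is 35 + 97.60 = 132.60.

132.60 dollars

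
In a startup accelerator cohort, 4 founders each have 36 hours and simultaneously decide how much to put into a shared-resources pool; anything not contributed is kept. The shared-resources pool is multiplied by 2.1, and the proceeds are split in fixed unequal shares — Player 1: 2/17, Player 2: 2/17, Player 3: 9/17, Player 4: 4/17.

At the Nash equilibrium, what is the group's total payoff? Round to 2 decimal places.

Player j's private return per contributed unit is 2.1 × (j's share). Contributing is weakly dominant for j when that share is at least 1/2.1 = 0.4762, and contributing 0 is dominant otherwise.
The only share above 0.4762 is Player 3's 9/17, contributing 36; the remaining 3 contribute 0. Total contributed: 36.
The shared-resources pool pays out 2.1 × 36 = 75.60 in total (split across the unequal shares, but the aggregate is all that matters for the group sum).
The 3 free-riders keep 36 each, adding 108. Group total = 108 + 75.60 = 183.60.

183.60 hours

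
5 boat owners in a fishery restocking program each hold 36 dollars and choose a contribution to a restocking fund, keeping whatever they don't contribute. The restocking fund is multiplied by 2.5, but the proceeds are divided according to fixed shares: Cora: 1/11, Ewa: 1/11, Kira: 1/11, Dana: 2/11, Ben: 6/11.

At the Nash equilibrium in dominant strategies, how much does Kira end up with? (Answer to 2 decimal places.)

Each unit j contributes comes back to j as 2.5 × (j's share), so j prefers to contribute only if that share exceeds 1/2.5 = 0.4000; otherwise keeping the unit dominates.
The only share above 0.4000 is Ben's 6/11, contributing 36; the remaining 4 contribute 0. Total contributed: 36.
Kira keeps 36 and receives 2.5 × 36 × 1/11 = 8.18 from the restocking fund, for a payoff of 44.18.

44.18 dollars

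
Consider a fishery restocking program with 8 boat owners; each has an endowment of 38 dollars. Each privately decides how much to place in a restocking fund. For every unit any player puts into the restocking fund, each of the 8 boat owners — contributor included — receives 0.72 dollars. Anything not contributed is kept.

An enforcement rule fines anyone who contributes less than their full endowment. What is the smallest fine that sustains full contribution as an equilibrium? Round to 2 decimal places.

Given the others contribute fully, the best deviation is to contribute 0 (any partial contribution still incurs the fine and gives up units whose private return 0.72 is below 1).
Deviating from 38 to 0 saves 38 dollars but forfeits the deviator's share of the drop in the restocking fund: 0.72 × 38 = 27.36.
So the deviation gain is 38 − 27.36 = 10.64, and the fine must be at least 10.64 dollars to wipe it out.

10.64 dollars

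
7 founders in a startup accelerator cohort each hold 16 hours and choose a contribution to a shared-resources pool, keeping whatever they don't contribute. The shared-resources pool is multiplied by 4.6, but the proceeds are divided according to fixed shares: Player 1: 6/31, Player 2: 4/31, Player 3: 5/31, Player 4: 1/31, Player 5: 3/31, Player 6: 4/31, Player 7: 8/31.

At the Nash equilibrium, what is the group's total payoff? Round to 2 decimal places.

A player with share s gets back 4.6·s per unit contributed, so full contribution is dominant for anyone with s > 1/4.6 = 0.2174 and zero contribution is dominant for anyone below.
The only share above 0.2174 is Player 7's 8/31, contributing 16; the remaining 6 contribute 0. Total contributed: 16.
The shared-resources pool pays out 4.6 × 16 = 73.60 in total (split across the unequal shares, but the aggregate is all that matters for the group sum).
The 6 free-riders keep 16 each, adding 96. Group total = 96 + 73.60 = 169.60.

169.60 hours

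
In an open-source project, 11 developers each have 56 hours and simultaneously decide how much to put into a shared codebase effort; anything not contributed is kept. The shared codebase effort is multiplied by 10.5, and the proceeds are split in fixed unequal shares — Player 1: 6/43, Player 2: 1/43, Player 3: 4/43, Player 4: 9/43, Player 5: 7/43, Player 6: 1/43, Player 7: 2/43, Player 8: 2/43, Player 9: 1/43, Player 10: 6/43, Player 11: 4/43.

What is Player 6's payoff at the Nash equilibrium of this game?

110.70 hours

A player with share s gets back 10.5·s per unit contributed, so full contribution is dominant for anyone with s > 1/10.5 = 0.0952 and zero contribution is dominant for anyone below.
Player 1, Player 4, Player 5 and Player 10 are above the threshold, contributing 56 each; the remaining 7 contribute 0. Total contributed: 224.
Player 6 keeps 56 and receives 10.5 × 224 × 1/43 = 54.70 from the shared codebase effort, for a payoff of 110.70.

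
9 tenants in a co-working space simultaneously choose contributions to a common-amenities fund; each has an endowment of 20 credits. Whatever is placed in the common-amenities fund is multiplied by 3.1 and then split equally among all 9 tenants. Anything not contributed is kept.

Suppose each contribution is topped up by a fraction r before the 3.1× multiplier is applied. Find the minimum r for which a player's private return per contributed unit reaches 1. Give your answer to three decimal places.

1.903

With matching at rate r, one contributed unit becomes (1 + r) in the common-amenities fund and returns 3.1 × (1 + r) / 9 to the contributor.
Setting this equal to 1: 1 + r = 9/3.1 = 2.9032.
So the minimum matching rate is r = 2.9032 − 1 = 1.903.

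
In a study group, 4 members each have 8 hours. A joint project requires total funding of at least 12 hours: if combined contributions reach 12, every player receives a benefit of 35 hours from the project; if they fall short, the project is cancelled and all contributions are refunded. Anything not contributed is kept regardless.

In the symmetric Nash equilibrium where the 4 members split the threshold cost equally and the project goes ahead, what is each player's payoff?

Equal share of the threshold: 12/4 = 3.
At this profile no one gains by cutting their contribution: any cut drops the total below 12, the project is cancelled, contributions are refunded, and the deviator ends with 8, which is less than 8 − 3 + 35 = 40. Contributing more than 3 just wastes the excess. So contributing exactly 3 is a best response.
Each player's payoff: 8 − 3 + 35 = 40.

40 hours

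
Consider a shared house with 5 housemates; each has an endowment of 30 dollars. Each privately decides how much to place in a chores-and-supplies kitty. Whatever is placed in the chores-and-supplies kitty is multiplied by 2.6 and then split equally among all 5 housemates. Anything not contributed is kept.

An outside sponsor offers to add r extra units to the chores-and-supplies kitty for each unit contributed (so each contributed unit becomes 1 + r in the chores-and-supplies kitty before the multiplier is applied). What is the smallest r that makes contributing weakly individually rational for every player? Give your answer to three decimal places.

With matching at rate r, one contributed unit becomes (1 + r) in the chores-and-supplies kitty and returns 2.6 × (1 + r) / 5 to the contributor.
Setting this equal to 1: 1 + r = 5/2.6 = 1.9231.
So the minimum matching rate is r = 1.9231 − 1 = 0.923.

0.923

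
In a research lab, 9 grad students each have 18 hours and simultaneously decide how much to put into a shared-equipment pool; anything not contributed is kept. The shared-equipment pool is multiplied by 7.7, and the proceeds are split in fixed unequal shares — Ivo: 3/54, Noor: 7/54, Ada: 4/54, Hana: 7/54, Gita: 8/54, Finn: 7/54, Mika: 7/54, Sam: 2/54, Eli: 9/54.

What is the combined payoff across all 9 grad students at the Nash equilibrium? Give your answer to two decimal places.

Player j's private return per contributed unit is 7.7 × (j's share). Contributing is weakly dominant for j when that share is at least 1/7.7 = 0.1299, and contributing 0 is dominant otherwise.
Gita and Eli clear that bar, contributing 18 each; the remaining 7 contribute 0. Total contributed: 36.
The shared-equipment pool pays out 7.7 × 36 = 277.20 in total (split across the unequal shares, but the aggregate is all that matters for the group sum).
The 7 free-riders keep 18 each, adding 126. Group total = 126 + 277.20 = 403.20.

403.20 hours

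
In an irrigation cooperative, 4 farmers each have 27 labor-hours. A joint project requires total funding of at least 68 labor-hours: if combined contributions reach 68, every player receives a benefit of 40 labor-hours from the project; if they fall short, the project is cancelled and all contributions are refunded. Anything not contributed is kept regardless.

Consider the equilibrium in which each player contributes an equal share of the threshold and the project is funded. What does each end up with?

Equal share of the threshold: 68/4 = 17.
At this profile no one gains by cutting their contribution: any cut drops the total below 68, the project is cancelled, contributions are refunded, and the deviator ends with 27, which is less than 27 − 17 + 40 = 50. Contributing more than 17 just wastes the excess. So contributing exactly 17 is a best response.
Each player's payoff: 27 − 17 + 40 = 50.

50 labor-hours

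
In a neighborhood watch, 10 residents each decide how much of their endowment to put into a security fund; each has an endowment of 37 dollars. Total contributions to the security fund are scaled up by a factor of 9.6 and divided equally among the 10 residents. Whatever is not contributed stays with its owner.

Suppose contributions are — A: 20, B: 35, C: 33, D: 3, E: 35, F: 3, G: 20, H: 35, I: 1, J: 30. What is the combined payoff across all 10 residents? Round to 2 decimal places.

2219.00 dollars

Total contributed: 20 + 35 + 33 + 3 + 35 + 3 + 20 + 35 + 1 + 30 = 215; total kept: 10 × 37 − 215 = 155.
The security fund pays out 9.6 × 215 = 2064.00 in aggregate.
Group total = 155 + 2064.00 = 2219.00.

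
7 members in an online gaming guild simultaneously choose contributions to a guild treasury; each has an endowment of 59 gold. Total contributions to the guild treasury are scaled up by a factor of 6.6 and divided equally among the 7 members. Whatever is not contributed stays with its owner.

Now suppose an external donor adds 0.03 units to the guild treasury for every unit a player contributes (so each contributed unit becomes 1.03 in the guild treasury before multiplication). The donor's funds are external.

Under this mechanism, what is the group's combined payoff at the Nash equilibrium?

With the mechanism, a contributed unit returns 6.6 × 1.03 / 7 = 0.9711 per unit of net cost — still below 1 — so contributing 0 remains dominant for every player.
Everyone keeps their endowment and the group total is 7 × 59 = 413.

413.00 gold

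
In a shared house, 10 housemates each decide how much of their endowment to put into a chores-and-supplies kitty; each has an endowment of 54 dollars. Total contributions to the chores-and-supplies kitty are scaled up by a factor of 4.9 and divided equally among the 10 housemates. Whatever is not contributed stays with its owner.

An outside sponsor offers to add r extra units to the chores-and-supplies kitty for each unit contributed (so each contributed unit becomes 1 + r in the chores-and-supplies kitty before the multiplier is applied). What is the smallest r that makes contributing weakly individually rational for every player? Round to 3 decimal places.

With matching at rate r, one contributed unit becomes (1 + r) in the chores-and-supplies kitty and returns 4.9 × (1 + r) / 10 to the contributor.
Setting this equal to 1: 1 + r = 10/4.9 = 2.0408.
So the minimum matching rate is r = 2.0408 − 1 = 1.041.

1.041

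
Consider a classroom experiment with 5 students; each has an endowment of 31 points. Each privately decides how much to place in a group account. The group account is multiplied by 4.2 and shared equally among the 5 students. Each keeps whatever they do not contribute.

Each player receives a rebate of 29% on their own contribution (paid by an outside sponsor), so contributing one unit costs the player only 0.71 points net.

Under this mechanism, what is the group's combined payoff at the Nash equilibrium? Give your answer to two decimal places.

With the mechanism, a contributed unit returns (4.2/5) / 0.71 = 1.1831 per unit of net cost to the contributor — now above 1 — so contributing fully is weakly dominant for every player.
At the Nash equilibrium everyone contributes 31. Group total payoff = 5 × (31 × 0.29 + 4.2 × 31) = 695.95.

695.95 points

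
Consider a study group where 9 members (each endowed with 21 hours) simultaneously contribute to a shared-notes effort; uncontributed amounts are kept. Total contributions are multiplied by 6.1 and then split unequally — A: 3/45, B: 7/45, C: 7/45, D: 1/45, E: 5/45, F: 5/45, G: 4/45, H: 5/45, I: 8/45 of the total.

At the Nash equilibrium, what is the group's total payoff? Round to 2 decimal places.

A player with share s gets back 6.1·s per unit contributed, so full contribution is dominant for anyone with s > 1/6.1 = 0.1639 and zero contribution is dominant for anyone below.
I alone (share 8/45) is above the threshold, contributing 21; the remaining 8 contribute 0. Total contributed: 21.
The shared-notes effort pays out 6.1 × 21 = 128.10 in total (split across the unequal shares, but the aggregate is all that matters for the group sum).
The 8 free-riders keep 21 each, adding 168. Group total = 168 + 128.10 = 296.10.

296.10 hours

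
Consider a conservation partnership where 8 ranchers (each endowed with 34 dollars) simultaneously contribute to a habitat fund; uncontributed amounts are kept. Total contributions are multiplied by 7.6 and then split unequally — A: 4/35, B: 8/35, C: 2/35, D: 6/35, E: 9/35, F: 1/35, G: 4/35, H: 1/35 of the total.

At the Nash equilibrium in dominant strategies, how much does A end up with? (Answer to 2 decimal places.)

Player j's private return per contributed unit is 7.6 × (j's share). Contributing is weakly dominant for j when that share is at least 1/7.6 = 0.1316, and contributing 0 is dominant otherwise.
The shares above 0.1316 belong to B, D and E, contributing 34 each; the remaining 5 contribute 0. Total contributed: 102.
A keeps 34 and receives 7.6 × 102 × 4/35 = 88.59 from the habitat fund, for a payoff of 122.59.

122.59 dollars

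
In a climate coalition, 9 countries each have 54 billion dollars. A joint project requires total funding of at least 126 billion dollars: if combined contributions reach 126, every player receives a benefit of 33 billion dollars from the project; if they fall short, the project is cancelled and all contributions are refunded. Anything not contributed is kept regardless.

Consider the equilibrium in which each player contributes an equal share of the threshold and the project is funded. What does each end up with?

73 billion dollars

Equal share of the threshold: 126/9 = 14.
At this profile no one gains by cutting their contribution: any cut drops the total below 126, the project is cancelled, contributions are refunded, and the deviator ends with 54, which is less than 54 − 14 + 33 = 73. Contributing more than 14 just wastes the excess. So contributing exactly 14 is a best response.
Each player's payoff: 54 − 14 + 33 = 73.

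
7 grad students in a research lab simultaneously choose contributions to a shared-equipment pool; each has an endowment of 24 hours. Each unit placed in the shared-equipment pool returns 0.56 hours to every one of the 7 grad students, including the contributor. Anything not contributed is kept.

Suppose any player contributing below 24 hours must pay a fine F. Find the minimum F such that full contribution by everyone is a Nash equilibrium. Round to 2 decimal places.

Given the others contribute fully, the best deviation is to contribute 0 (any partial contribution still incurs the fine and gives up units whose private return 0.56 is below 1).
Deviating from 24 to 0 saves 24 hours but forfeits the deviator's share of the drop in the shared-equipment pool: 0.56 × 24 = 13.44.
So the deviation gain is 24 − 13.44 = 10.56, and the fine must be at least 10.56 hours to wipe it out.

10.56 hours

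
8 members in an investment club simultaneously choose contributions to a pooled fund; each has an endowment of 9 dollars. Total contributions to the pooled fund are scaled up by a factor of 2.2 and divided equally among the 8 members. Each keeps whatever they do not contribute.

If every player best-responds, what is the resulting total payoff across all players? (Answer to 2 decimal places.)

72.00 dollars

Each contributed unit returns 2.2/8 = 0.2750 to its contributor — below 1 — so contributing 0 is dominant for every player. At the Nash equilibrium everyone keeps their 9, and the group total is 8 × 9 = 72.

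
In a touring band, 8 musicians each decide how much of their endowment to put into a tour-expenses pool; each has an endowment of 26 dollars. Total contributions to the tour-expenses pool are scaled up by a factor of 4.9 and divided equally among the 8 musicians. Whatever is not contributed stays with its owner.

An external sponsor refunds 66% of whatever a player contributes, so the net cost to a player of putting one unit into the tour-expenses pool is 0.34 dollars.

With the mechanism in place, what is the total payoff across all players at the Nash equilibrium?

With the mechanism, a contributed unit returns (4.9/8) / 0.34 = 1.8015 per unit of net cost to the contributor — now above 1 — so contributing fully is weakly dominant for every player.
At the Nash equilibrium everyone contributes 26. Group total payoff = 8 × (26 × 0.66 + 4.9 × 26) = 1156.48.

1156.48 dollars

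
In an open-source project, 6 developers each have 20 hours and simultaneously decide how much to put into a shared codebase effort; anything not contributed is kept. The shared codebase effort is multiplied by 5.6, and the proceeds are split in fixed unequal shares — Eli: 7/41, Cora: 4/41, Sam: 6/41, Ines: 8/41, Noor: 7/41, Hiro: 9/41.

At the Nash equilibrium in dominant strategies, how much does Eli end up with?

A player with share s gets back 5.6·s per unit contributed, so full contribution is dominant for anyone with s > 1/5.6 = 0.1786 and zero contribution is dominant for anyone below.
Ines and Hiro are above the threshold, contributing 20 each; the remaining 4 contribute 0. Total contributed: 40.
Eli keeps 20 and receives 5.6 × 40 × 7/41 = 38.24 from the shared codebase effort, for a payoff of 58.24.

58.24 hours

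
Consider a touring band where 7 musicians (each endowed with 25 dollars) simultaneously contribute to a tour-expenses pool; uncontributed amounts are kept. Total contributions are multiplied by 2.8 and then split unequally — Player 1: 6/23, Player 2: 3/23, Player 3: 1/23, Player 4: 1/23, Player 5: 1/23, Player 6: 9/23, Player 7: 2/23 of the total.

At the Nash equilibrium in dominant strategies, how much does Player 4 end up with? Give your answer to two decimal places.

28.04 dollars

Player j's private return per contributed unit is 2.8 × (j's share). Contributing is weakly dominant for j when that share is at least 1/2.8 = 0.3571, and contributing 0 is dominant otherwise.
Only Player 6 (9/23) clears that bar, contributing 25; the remaining 6 contribute 0. Total contributed: 25.
Player 4 keeps 25 and receives 2.8 × 25 × 1/23 = 3.04 from the tour-expenses pool, for a payoff of 28.04.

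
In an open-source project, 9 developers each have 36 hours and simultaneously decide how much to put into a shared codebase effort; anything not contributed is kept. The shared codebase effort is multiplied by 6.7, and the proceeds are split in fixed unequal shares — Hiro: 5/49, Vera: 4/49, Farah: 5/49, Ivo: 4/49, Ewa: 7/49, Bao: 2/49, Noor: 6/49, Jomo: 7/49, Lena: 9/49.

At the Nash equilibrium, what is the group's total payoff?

529.20 hours

Each unit j contributes comes back to j as 6.7 × (j's share), so j prefers to contribute only if that share exceeds 1/6.7 = 0.1493; otherwise keeping the unit dominates.
Lena alone (share 9/49) is above the threshold, contributing 36; the remaining 8 contribute 0. Total contributed: 36.
The shared codebase effort pays out 6.7 × 36 = 241.20 in total (split across the unequal shares, but the aggregate is all that matters for the group sum).
The 8 free-riders keep 36 each, adding 288. Group total = 288 + 241.20 = 529.20.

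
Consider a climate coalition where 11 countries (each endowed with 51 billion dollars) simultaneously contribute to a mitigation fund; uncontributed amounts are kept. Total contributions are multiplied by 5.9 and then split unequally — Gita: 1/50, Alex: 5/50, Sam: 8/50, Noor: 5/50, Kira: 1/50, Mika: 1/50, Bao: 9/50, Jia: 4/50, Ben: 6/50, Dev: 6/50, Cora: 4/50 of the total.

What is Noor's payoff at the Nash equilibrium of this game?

81.09 billion dollars

Each unit j contributes comes back to j as 5.9 × (j's share), so j prefers to contribute only if that share exceeds 1/5.9 = 0.1695; otherwise keeping the unit dominates.
Bao alone (share 9/50) is above the threshold, contributing 51; the remaining 10 contribute 0. Total contributed: 51.
Noor keeps 51 and receives 5.9 × 51 × 5/50 = 30.09 from the mitigation fund, for a payoff of 81.09.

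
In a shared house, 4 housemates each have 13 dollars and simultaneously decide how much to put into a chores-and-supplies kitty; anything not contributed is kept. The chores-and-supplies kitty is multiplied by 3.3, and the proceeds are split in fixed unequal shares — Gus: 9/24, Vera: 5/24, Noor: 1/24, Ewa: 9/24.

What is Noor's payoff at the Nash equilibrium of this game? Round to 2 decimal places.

For player j, contributing a unit is worthwhile iff 3.3 × (j's share) ≥ 1, i.e. iff j's share is at least 0.3030.
The shares above 0.3030 belong to Gus and Ewa, contributing 13 each; the remaining 2 contribute 0. Total contributed: 26.
Noor keeps 13 and receives 3.3 × 26 × 1/24 = 3.58 from the chores-and-supplies kitty, for a payoff of 16.58.

16.58 dollars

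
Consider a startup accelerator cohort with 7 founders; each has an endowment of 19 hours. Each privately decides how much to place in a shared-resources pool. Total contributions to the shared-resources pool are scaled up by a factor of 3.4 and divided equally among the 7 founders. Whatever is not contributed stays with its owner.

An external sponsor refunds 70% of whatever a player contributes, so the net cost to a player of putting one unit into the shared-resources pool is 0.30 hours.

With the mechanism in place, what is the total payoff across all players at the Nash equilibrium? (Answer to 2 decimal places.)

545.30 hours

The effective private return per unit is now (3.4/7) / 0.30 = 1.6190 > 1, so every player's dominant strategy flips to full contribution.
At the Nash equilibrium everyone contributes 19. Group total payoff = 7 × (19 × 0.70 + 3.4 × 19) = 545.30.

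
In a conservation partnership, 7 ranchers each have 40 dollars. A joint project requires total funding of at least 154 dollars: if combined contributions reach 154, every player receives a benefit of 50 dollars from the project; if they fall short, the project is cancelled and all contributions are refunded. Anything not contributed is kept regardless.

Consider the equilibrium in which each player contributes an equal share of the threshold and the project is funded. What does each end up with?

68 dollars

Equal share of the threshold: 154/7 = 22.
At this profile no one gains by cutting their contribution: any cut drops the total below 154, the project is cancelled, contributions are refunded, and the deviator ends with 40, which is less than 40 − 22 + 50 = 68. Contributing more than 22 just wastes the excess. So contributing exactly 22 is a best response.
Each player's payoff: 40 − 22 + 50 = 68.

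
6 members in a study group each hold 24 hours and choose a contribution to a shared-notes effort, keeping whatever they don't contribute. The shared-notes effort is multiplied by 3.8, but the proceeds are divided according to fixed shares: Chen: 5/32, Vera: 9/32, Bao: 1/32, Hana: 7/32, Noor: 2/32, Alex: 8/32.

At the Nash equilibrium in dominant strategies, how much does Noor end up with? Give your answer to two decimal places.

29.70 hours

A player with share s gets back 3.8·s per unit contributed, so full contribution is dominant for anyone with s > 1/3.8 = 0.2632 and zero contribution is dominant for anyone below.
The only share above 0.2632 is Vera's 9/32, contributing 24; the remaining 5 contribute 0. Total contributed: 24.
Noor keeps 24 and receives 3.8 × 24 × 2/32 = 5.70 from the shared-notes effort, for a payoff of 29.70.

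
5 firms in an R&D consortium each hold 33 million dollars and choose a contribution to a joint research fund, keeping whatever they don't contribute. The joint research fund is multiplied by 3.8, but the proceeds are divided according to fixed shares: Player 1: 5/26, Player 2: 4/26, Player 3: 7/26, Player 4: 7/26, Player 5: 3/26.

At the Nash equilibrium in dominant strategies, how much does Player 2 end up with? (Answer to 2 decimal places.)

71.58 million dollars

A player with share s gets back 3.8·s per unit contributed, so full contribution is dominant for anyone with s > 1/3.8 = 0.2632 and zero contribution is dominant for anyone below.
The shares above 0.2632 belong to Player 3 and Player 4, contributing 33 each; the remaining 3 contribute 0. Total contributed: 66.
Player 2 keeps 33 and receives 3.8 × 66 × 4/26 = 38.58 from the joint research fund, for a payoff of 71.58.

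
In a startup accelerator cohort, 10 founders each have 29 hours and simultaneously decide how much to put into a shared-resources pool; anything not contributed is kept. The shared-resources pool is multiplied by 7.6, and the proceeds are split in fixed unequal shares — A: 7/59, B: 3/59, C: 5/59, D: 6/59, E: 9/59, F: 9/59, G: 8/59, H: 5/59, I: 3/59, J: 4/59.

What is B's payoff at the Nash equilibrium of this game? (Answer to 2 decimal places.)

62.62 hours

For player j, contributing a unit is worthwhile iff 7.6 × (j's share) ≥ 1, i.e. iff j's share is at least 0.1316.
E, F and G clear that bar, contributing 29 each; the remaining 7 contribute 0. Total contributed: 87.
B keeps 29 and receives 7.6 × 87 × 3/59 = 33.62 from the shared-resources pool, for a payoff of 62.62.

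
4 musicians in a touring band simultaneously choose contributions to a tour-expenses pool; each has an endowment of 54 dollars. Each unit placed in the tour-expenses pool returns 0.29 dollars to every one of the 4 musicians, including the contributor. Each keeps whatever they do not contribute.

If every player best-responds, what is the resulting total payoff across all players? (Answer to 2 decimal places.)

216.00 dollars

The private return per contributed unit is 0.29 < 1, so contributing 0 is dominant for every player. At the Nash equilibrium everyone keeps their 54, and the group total is 4 × 54 = 216.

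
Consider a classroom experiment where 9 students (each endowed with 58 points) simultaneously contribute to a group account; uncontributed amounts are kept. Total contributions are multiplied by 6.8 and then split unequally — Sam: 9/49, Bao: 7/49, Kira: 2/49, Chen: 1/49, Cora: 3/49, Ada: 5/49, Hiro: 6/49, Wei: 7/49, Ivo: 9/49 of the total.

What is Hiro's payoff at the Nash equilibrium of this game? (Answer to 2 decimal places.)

A player with share s gets back 6.8·s per unit contributed, so full contribution is dominant for anyone with s > 1/6.8 = 0.1471 and zero contribution is dominant for anyone below.
Sam and Ivo clear that bar, contributing 58 each; the remaining 7 contribute 0. Total contributed: 116.
Hiro keeps 58 and receives 6.8 × 116 × 6/49 = 96.59 from the group account, for a payoff of 154.59.

154.59 points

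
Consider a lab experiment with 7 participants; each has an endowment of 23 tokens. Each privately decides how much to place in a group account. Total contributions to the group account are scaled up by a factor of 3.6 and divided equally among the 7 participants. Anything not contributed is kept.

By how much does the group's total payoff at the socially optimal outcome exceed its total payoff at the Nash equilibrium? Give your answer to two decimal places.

418.60 tokens

Each contributed unit returns 3.6/7 = 0.5143 to its contributor — below 1 — so contributing 0 is dominant for every player. At the Nash equilibrium everyone keeps their 23, and the group total is 7 × 23 = 161.
Each contributed unit returns 3.600 to the group as a whole (0.5143 to each of 7 players), which exceeds 1, so the social optimum is full contribution: group total = 3.600 × 161 = 579.60.
Efficiency loss = 579.60 − 161 = 418.60.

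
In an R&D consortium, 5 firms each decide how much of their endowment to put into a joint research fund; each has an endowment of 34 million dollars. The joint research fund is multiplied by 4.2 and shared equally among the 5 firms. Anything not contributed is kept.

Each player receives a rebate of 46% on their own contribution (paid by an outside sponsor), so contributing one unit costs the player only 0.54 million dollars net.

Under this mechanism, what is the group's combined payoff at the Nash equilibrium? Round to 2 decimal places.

792.20 million dollars

With the mechanism, a contributed unit returns (4.2/5) / 0.54 = 1.5556 per unit of net cost to the contributor — now above 1 — so contributing fully is weakly dominant for every player.
At the Nash equilibrium everyone contributes 34. Group total payoff = 5 × (34 × 0.46 + 4.2 × 34) = 792.20.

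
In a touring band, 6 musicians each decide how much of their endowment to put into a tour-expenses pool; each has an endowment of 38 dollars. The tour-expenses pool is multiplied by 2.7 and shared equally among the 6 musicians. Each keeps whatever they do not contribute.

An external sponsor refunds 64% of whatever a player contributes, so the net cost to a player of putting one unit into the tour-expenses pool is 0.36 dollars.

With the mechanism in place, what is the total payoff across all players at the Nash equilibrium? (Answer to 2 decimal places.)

761.52 dollars

Under the mechanism each unit contributed yields (2.7/6) / 0.36 = 1.2500 back to its contributor per unit of net cost, which exceeds 1, making full contribution the dominant choice for everyone.
So the Nash equilibrium is full contribution by all 6; the group earns 6 × (38 × 0.64 + 2.7 × 38) = 761.52.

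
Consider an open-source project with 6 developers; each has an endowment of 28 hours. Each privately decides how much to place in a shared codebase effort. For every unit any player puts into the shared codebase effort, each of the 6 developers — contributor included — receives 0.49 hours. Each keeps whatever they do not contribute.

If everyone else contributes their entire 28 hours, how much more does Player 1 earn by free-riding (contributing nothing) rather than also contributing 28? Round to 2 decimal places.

14.28 hours

Switching from a contribution of 28 to 0 lets Player 1 keep an extra 28 hours, but lowers the shared codebase effort by 28, which costs Player 1 their own share of that drop: 0.49 × 28 = 13.72.
Net gain = 28 − 13.72 = 14.28. The private return per contributed unit (0.49) is below 1, so free-riding is indeed the best response regardless of what the others do.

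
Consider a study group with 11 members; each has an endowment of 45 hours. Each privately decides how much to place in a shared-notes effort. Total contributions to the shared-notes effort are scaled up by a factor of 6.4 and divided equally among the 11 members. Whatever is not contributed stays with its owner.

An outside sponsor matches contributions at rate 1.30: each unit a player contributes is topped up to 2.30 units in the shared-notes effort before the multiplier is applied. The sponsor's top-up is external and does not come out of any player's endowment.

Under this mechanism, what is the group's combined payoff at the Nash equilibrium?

With the mechanism, a contributed unit returns 6.4 × 2.30 / 11 = 1.3382 per unit of net cost to the contributor — now above 1 — so contributing fully is weakly dominant for every player.
At the Nash equilibrium everyone contributes 45. Group total payoff = 6.4 × 2.30 × 495 = 7286.40.

7286.40 hours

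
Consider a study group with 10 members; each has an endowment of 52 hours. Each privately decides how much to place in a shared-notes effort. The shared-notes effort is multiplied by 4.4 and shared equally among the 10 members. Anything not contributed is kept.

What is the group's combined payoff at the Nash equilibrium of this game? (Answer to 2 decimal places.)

520.00 hours

Each contributed unit returns 4.4/10 = 0.4400 to its contributor — below 1 — so contributing 0 is dominant for every player. At the Nash equilibrium everyone keeps their 52, and the group total is 10 × 52 = 520.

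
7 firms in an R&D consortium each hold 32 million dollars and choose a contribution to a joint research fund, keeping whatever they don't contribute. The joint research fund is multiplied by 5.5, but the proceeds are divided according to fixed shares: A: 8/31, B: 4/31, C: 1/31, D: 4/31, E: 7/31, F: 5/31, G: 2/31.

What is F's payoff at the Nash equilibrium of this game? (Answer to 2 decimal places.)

88.77 million dollars

Each unit j contributes comes back to j as 5.5 × (j's share), so j prefers to contribute only if that share exceeds 1/5.5 = 0.1818; otherwise keeping the unit dominates.
A and E are above the threshold, contributing 32 each; the remaining 5 contribute 0. Total contributed: 64.
F keeps 32 and receives 5.5 × 64 × 5/31 = 56.77 from the joint research fund, for a payoff of 88.77.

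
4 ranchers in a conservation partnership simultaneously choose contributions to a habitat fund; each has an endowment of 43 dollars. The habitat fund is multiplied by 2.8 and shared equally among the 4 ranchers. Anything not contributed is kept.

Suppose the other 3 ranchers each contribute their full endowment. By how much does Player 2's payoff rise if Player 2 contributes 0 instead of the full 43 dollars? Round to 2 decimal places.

12.90 dollars

Switching from a contribution of 43 to 0 lets Player 2 keep an extra 43 dollars, but lowers the habitat fund by 43, which costs Player 2 their own share of that drop: 2.8/4 × 43 = 30.10.
Net gain = 43 − 30.10 = 12.90. The private return per contributed unit (0.7000) is below 1, so free-riding is indeed the best response regardless of what the others do.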